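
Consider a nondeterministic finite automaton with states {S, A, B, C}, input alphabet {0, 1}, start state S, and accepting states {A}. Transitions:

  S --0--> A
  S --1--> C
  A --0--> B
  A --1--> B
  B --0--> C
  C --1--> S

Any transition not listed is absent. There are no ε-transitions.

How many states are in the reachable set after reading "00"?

Start in {S}.
Read '0': S→{A}; now {A}.
Read '0': A→{B}; now {B}.
That set has 1 state.

1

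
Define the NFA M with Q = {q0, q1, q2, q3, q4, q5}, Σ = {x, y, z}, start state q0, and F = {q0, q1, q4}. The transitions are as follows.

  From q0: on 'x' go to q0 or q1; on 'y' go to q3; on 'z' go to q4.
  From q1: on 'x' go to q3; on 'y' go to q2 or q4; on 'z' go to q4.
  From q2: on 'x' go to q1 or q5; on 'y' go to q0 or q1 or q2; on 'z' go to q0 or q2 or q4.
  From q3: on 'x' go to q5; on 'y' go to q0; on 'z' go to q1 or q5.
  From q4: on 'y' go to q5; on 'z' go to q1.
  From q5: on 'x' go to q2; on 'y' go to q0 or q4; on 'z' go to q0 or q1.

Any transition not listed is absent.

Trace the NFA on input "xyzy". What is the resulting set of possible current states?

{q0, q1, q2, q3, q4, q5}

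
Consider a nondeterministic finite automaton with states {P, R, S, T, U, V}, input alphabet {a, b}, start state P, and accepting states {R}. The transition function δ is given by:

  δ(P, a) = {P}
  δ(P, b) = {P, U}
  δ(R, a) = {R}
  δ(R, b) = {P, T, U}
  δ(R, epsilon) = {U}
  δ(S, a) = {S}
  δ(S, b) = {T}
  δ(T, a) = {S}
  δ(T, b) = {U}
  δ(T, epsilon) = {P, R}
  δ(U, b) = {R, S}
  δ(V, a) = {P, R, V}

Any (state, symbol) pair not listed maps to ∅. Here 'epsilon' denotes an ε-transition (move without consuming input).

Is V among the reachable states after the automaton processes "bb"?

No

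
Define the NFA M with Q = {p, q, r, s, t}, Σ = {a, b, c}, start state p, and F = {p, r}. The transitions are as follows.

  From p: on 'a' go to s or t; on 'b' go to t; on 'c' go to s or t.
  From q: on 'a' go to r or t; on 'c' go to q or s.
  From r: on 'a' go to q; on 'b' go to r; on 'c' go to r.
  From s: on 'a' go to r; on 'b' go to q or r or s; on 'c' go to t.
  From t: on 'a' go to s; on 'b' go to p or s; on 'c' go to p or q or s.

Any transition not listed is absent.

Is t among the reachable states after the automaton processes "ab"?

Start in {p}.
Read 'a': {p} → {s, t}.
Read 'b': {s, t} → {p, q, r, s}.
State t is not in {p, q, r, s}.

No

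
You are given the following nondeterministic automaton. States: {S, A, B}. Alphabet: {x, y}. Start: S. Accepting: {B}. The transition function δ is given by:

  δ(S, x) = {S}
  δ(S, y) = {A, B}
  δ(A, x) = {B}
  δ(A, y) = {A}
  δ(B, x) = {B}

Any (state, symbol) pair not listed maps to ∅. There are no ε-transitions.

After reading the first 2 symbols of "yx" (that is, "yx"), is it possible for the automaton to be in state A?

Start in {S}.
Read 'y': S→{A, B}; now {A, B}.
Read 'x': A→{B}, B→{B}; now {B}.
State A is not in {B}.

No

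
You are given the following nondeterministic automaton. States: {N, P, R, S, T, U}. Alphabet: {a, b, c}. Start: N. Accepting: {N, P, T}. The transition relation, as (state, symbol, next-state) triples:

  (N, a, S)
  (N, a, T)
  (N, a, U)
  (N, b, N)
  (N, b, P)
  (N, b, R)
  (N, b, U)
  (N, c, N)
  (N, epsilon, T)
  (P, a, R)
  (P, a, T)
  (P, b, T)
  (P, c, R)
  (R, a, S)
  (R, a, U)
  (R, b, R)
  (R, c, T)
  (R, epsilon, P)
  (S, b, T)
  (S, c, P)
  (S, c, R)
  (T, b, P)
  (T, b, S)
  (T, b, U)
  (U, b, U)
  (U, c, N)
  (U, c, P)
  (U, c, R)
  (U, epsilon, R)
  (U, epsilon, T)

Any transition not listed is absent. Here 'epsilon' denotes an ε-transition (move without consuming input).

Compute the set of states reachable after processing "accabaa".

{P, R, S, T, U}

Start: ε-closure({N}) = {N, T}.
Read 'a': N→{S, T, U}, T→∅; union {S, T, U}; ε-closure = {P, R, S, T, U}.
Read 'c': P→{R}, R→{T}, S→{P, R}, T→∅, U→{N, P, R}; now {N, P, R, T}.
Read 'c': N→{N}, P→{R}, R→{T}, T→∅; union {N, R, T}; ε-closure = {N, P, R, T}.
Read 'a': N→{S, T, U}, P→{R, T}, R→{S, U}, T→∅; union {R, S, T, U}; ε-closure = {P, R, S, T, U}.
Read 'b': P→{T}, R→{R}, S→{T}, T→{P, S, U}, U→{U}; now {P, R, S, T, U}.
Read 'a': P→{R, T}, R→{S, U}, S→∅, T→∅, U→∅; union {R, S, T, U}; ε-closure = {P, R, S, T, U}.
Read 'a': P→{R, T}, R→{S, U}, S→∅, T→∅, U→∅; union {R, S, T, U}; ε-closure = {P, R, S, T, U}.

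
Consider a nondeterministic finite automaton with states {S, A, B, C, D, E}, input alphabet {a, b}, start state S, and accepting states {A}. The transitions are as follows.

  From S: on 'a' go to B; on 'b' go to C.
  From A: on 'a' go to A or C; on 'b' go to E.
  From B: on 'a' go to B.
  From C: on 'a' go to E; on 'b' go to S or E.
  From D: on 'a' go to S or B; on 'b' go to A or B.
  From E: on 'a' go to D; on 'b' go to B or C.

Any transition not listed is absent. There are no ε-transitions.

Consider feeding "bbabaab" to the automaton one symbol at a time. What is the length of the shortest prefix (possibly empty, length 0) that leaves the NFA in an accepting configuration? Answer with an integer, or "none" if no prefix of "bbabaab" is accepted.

4

Start in {S}.
Read 'b': S→{C}; now {C}.
Read 'b': C→{S, E}; now {S, E}.
Read 'a': S→{B}, E→{D}; now {B, D}.
Read 'b': B→∅, D→{A, B}; now {A, B}.
None of the earlier sets intersect F, but {A, B} does.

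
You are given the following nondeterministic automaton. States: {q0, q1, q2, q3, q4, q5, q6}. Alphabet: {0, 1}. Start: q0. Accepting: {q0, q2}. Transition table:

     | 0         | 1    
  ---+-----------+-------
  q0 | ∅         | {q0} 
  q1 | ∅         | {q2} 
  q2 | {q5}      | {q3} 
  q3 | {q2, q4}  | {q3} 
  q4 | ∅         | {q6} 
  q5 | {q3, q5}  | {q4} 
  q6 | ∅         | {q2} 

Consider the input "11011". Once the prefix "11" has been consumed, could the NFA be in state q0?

Yes

Start in {q0}.
Read '1': q0→{q0}; now {q0}.
Read '1': q0→{q0}; now {q0}.
State q0 is in {q0}.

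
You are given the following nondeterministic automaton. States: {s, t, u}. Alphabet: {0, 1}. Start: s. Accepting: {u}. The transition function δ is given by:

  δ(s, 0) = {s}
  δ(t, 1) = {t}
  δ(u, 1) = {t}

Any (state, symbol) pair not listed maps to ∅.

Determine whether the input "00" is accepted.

No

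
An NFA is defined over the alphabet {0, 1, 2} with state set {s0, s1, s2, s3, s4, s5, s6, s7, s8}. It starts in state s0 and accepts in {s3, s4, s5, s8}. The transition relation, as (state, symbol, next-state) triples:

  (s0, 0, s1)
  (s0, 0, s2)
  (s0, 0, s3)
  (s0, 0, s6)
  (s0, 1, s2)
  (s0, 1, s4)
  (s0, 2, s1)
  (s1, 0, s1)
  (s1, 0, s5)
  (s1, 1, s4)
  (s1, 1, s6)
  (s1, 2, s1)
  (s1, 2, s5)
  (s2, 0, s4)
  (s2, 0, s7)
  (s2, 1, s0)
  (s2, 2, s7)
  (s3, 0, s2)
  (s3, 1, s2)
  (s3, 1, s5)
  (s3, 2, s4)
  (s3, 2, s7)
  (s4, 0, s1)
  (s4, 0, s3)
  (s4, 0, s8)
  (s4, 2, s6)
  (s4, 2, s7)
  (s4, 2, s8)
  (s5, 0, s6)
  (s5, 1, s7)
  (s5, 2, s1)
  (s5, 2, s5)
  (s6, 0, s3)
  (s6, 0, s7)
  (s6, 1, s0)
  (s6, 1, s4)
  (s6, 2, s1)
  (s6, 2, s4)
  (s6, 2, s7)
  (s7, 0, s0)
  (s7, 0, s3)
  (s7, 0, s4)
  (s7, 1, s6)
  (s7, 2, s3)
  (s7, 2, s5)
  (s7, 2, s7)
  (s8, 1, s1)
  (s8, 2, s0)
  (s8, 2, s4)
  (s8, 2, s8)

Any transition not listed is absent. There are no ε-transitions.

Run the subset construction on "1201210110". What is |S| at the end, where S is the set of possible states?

8

Start in {s0}.
Read '1': {s0} → {s2, s4}.
Read '2': {s2, s4} → {s6, s7, s8}.
Read '0': {s6, s7, s8} → {s0, s3, s4, s7}.
Read '1': {s0, s3, s4, s7} → {s2, s4, s5, s6}.
Read '2': {s2, s4, s5, s6} → {s1, s4, s5, s6, s7, s8}.
Read '1': {s1, s4, s5, s6, s7, s8} → {s0, s1, s4, s6, s7}.
Read '0': {s0, s1, s4, s6, s7} → {s0, s1, s2, s3, s4, s5, s6, s7, s8}.
Read '1': {s0, s1, s2, s3, s4, s5, s6, s7, s8} → {s0, s1, s2, s4, s5, s6, s7}.
Read '1': {s0, s1, s2, s4, s5, s6, s7} → {s0, s2, s4, s6, s7}.
Read '0': {s0, s2, s4, s6, s7} → {s0, s1, s2, s3, s4, s6, s7, s8}.
That set has 8 states.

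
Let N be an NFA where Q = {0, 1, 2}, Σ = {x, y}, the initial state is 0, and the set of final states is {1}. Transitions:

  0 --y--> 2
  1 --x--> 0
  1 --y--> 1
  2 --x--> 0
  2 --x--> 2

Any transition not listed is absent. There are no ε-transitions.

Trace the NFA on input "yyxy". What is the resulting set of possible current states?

Start in {0}.
Read 'y': 0→{2}; now {2}.
Read 'y': 2→∅; now ∅.
The set is empty and remains empty for the remaining 2 symbols.

∅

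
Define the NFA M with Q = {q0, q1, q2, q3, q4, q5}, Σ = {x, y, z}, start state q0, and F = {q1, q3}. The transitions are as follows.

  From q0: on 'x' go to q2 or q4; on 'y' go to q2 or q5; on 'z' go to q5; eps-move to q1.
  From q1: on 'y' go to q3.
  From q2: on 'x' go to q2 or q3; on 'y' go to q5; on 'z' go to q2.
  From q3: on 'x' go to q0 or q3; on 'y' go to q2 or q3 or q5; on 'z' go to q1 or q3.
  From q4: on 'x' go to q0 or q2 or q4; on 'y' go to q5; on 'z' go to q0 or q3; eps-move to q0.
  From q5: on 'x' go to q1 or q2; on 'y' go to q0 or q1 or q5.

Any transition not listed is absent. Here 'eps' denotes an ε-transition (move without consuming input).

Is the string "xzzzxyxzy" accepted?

Yes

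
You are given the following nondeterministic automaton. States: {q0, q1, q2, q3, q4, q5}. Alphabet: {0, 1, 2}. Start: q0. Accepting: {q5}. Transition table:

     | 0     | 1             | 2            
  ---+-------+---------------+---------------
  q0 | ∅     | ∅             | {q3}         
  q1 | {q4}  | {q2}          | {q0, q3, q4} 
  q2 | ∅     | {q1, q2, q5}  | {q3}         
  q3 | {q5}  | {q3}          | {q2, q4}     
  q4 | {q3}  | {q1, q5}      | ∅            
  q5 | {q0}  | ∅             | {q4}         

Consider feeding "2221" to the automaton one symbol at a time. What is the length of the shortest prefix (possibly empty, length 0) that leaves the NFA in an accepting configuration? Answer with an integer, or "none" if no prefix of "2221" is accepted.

none

Start in {q0}.
Read '2': q0→{q3}; now {q3}.
Read '2': q3→{q2, q4}; now {q2, q4}.
Read '2': q2→{q3}, q4→∅; now {q3}.
Read '1': q3→{q3}; now {q3}.
No reachable set along the way intersects F.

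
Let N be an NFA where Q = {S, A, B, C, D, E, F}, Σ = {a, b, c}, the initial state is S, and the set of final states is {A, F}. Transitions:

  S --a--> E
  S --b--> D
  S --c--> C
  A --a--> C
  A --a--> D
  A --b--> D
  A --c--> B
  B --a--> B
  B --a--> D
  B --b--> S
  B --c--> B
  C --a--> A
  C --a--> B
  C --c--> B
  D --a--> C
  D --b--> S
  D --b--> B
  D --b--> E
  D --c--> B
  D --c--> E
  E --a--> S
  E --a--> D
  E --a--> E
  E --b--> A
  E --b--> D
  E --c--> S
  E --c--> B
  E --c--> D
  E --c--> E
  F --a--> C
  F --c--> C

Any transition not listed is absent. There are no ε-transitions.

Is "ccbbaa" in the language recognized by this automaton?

Start in {S}.
Read 'c': S→{C}; now {C}.
Read 'c': C→{B}; now {B}.
Read 'b': B→{S}; now {S}.
Read 'b': S→{D}; now {D}.
Read 'a': D→{C}; now {C}.
Read 'a': C→{A, B}; now {A, B}.
The final set {A, B} contains the accepting state A.

Yes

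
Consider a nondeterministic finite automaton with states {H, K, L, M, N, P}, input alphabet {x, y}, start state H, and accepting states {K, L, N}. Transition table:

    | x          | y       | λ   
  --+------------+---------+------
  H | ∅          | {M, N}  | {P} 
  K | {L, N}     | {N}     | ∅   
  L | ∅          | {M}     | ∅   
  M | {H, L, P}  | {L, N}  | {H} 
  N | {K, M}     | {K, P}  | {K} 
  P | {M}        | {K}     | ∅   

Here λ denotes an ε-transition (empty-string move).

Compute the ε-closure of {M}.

{H, M, P}

Begin with {M}.
ε-move M → H; add H.
ε-move H → P; add P.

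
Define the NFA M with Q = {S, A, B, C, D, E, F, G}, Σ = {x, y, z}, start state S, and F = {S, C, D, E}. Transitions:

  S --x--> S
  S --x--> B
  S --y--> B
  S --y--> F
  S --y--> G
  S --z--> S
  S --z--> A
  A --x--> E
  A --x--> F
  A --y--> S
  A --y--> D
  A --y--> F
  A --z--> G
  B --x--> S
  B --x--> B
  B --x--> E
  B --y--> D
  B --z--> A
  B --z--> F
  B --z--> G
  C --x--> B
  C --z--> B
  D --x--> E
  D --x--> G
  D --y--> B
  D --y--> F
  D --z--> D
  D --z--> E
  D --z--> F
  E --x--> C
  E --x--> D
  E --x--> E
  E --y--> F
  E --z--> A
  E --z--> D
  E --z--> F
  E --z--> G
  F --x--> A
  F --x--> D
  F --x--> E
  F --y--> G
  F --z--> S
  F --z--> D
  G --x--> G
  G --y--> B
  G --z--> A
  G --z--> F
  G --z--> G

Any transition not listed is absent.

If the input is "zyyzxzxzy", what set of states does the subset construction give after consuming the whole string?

{S, B, D, F, G}

Start in {S}.
Read 'z': S→{S, A}; now {S, A}.
Read 'y': S→{B, F, G}, A→{S, D, F}; now {S, B, D, F, G}.
Read 'y': S→{B, F, G}, B→{D}, D→{B, F}, F→{G}, G→{B}; now {B, D, F, G}.
Read 'z': B→{A, F, G}, D→{D, E, F}, F→{S, D}, G→{A, F, G}; now {S, A, D, E, F, G}.
Read 'x': S→{S, B}, A→{E, F}, D→{E, G}, E→{C, D, E}, F→{A, D, E}, G→{G}; now {S, A, B, C, D, E, F, G}.
Read 'z': S→{S, A}, A→{G}, B→{A, F, G}, C→{B}, D→{D, E, F}, E→{A, D, F, G}, F→{S, D}, G→{A, F, G}; now {S, A, B, D, E, F, G}.
Read 'x': S→{S, B}, A→{E, F}, B→{S, B, E}, D→{E, G}, E→{C, D, E}, F→{A, D, E}, G→{G}; now {S, A, B, C, D, E, F, G}.
Read 'z': S→{S, A}, A→{G}, B→{A, F, G}, C→{B}, D→{D, E, F}, E→{A, D, F, G}, F→{S, D}, G→{A, F, G}; now {S, A, B, D, E, F, G}.
Read 'y': S→{B, F, G}, A→{S, D, F}, B→{D}, D→{B, F}, E→{F}, F→{G}, G→{B}; now {S, B, D, F, G}.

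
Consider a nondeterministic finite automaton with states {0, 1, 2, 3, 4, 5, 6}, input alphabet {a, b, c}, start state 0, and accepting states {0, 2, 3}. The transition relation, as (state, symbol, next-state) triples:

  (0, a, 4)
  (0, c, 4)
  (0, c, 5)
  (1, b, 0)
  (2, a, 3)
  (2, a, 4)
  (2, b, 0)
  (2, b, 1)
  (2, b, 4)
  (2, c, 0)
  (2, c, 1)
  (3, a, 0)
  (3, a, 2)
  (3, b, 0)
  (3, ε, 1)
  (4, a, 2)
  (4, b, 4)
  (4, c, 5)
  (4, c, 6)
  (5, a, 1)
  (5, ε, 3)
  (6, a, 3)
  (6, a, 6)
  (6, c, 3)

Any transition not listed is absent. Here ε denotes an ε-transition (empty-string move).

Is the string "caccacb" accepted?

Start in {0}.
Read 'c': 0→{4, 5}; union {4, 5}; ε-closure = {1, 3, 4, 5}.
Read 'a': 1→∅, 3→{0, 2}, 4→{2}, 5→{1}; now {0, 1, 2}.
Read 'c': 0→{4, 5}, 1→∅, 2→{0, 1}; union {0, 1, 4, 5}; ε-closure = {0, 1, 3, 4, 5}.
Read 'c': 0→{4, 5}, 1→∅, 3→∅, 4→{5, 6}, 5→∅; union {4, 5, 6}; ε-closure = {1, 3, 4, 5, 6}.
Read 'a': 1→∅, 3→{0, 2}, 4→{2}, 5→{1}, 6→{3, 6}; now {0, 1, 2, 3, 6}.
Read 'c': 0→{4, 5}, 1→∅, 2→{0, 1}, 3→∅, 6→{3}; now {0, 1, 3, 4, 5}.
Read 'b': 0→∅, 1→{0}, 3→{0}, 4→{4}, 5→∅; now {0, 4}.
The final set {0, 4} contains the accepting state 0.

Yes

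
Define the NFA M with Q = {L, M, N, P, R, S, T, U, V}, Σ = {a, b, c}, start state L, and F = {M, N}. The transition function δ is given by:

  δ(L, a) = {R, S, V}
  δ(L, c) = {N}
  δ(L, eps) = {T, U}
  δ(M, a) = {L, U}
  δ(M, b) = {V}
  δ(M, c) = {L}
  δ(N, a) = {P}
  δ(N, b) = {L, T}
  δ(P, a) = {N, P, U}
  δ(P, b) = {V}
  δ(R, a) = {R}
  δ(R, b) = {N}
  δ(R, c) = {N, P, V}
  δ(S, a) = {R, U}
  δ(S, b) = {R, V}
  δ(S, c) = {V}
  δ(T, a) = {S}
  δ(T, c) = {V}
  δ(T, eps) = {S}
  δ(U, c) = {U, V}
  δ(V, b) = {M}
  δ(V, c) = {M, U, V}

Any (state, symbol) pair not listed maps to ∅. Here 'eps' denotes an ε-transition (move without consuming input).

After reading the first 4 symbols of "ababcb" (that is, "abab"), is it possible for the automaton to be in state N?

Yes

Start: ε-closure({L}) = {L, S, T, U}.
Read 'a': L→{R, S, V}, S→{R, U}, T→{S}, U→∅; now {R, S, U, V}.
Read 'b': R→{N}, S→{R, V}, U→∅, V→{M}; now {M, N, R, V}.
Read 'a': M→{L, U}, N→{P}, R→{R}, V→∅; union {L, P, R, U}; ε-closure = {L, P, R, S, T, U}.
Read 'b': L→∅, P→{V}, R→{N}, S→{R, V}, T→∅, U→∅; now {N, R, V}.
State N is in {N, R, V}.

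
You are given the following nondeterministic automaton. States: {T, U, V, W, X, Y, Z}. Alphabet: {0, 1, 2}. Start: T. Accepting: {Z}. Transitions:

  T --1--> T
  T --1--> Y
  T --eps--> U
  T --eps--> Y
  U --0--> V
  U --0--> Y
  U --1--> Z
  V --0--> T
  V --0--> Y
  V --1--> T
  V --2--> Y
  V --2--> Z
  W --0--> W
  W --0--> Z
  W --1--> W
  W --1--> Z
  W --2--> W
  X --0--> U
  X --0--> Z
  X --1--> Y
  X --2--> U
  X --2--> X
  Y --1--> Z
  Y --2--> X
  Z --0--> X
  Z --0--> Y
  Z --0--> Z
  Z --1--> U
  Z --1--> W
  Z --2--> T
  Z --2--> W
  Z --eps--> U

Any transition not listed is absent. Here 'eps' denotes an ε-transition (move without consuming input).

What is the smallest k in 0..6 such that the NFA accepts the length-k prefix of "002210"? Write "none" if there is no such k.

5

Start: ε-closure({T}) = {T, U, Y}.
Read '0': {T, U, Y} → {V, Y}.
Read '0': {V, Y} → {T, U, Y}.
Read '2': {T, U, Y} → {X}.
Read '2': {X} → {U, X}.
Read '1': {U, X} → {U, Y, Z}.
None of the earlier sets intersect F, but {U, Y, Z} does.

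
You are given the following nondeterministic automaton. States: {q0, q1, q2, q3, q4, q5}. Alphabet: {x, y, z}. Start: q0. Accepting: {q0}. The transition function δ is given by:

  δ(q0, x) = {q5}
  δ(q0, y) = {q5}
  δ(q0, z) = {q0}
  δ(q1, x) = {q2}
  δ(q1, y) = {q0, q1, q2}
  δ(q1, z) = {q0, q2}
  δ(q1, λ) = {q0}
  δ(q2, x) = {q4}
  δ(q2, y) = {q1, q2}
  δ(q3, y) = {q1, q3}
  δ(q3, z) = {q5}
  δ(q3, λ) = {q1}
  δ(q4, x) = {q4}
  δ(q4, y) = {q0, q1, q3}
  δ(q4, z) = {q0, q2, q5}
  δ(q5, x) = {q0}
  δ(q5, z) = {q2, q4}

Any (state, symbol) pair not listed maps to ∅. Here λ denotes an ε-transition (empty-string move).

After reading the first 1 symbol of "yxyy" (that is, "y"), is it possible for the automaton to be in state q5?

Start in {q0}.
Read 'y': {q0} → {q5}.
State q5 is in {q5}.

Yes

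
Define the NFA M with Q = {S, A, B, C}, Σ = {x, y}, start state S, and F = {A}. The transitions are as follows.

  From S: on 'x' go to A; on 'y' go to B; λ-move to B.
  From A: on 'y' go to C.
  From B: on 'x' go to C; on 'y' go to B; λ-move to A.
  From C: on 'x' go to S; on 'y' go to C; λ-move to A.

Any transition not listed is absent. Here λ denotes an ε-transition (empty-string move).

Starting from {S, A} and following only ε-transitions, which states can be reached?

{S, A, B}

Begin with {S, A}.
ε-move S → B; add B.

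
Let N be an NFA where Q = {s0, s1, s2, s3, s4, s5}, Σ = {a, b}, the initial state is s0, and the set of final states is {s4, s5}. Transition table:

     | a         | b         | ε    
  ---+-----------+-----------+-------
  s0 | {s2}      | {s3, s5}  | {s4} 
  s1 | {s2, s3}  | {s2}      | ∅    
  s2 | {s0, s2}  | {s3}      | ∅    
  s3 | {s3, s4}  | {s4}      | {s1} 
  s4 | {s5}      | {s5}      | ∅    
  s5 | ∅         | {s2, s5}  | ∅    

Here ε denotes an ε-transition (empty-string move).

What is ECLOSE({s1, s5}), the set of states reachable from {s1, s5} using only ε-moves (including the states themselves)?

{s1, s5}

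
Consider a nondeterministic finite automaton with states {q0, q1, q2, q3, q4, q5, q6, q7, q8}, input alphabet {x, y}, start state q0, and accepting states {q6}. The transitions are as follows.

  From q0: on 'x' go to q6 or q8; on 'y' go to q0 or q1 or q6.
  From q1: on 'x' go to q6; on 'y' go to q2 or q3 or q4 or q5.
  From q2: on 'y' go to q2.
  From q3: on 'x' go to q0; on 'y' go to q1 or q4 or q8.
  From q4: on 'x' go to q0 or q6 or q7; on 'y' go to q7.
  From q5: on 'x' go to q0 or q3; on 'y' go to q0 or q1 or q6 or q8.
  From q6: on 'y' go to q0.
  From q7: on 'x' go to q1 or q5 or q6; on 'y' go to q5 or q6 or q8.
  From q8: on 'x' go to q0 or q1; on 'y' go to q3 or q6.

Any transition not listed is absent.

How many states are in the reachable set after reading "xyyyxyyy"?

9

Start in {q0}.
Read 'x': q0→{q6, q8}; now {q6, q8}.
Read 'y': q6→{q0}, q8→{q3, q6}; now {q0, q3, q6}.
Read 'y': q0→{q0, q1, q6}, q3→{q1, q4, q8}, q6→{q0}; now {q0, q1, q4, q6, q8}.
Read 'y': q0→{q0, q1, q6}, q1→{q2, q3, q4, q5}, q4→{q7}, q6→{q0}, q8→{q3, q6}; now {q0, q1, q2, q3, q4, q5, q6, q7}.
Read 'x': q0→{q6, q8}, q1→{q6}, q2→∅, q3→{q0}, q4→{q0, q6, q7}, q5→{q0, q3}, q6→∅, q7→{q1, q5, q6}; now {q0, q1, q3, q5, q6, q7, q8}.
Read 'y': q0→{q0, q1, q6}, q1→{q2, q3, q4, q5}, q3→{q1, q4, q8}, q5→{q0, q1, q6, q8}, q6→{q0}, q7→{q5, q6, q8}, q8→{q3, q6}; now {q0, q1, q2, q3, q4, q5, q6, q8}.
Read 'y': q0→{q0, q1, q6}, q1→{q2, q3, q4, q5}, q2→{q2}, q3→{q1, q4, q8}, q4→{q7}, q5→{q0, q1, q6, q8}, q6→{q0}, q8→{q3, q6}; now {q0, q1, q2, q3, q4, q5, q6, q7, q8}.
Read 'y': q0→{q0, q1, q6}, q1→{q2, q3, q4, q5}, q2→{q2}, q3→{q1, q4, q8}, q4→{q7}, q5→{q0, q1, q6, q8}, q6→{q0}, q7→{q5, q6, q8}, q8→{q3, q6}; now {q0, q1, q2, q3, q4, q5, q6, q7, q8}.
That set has 9 states.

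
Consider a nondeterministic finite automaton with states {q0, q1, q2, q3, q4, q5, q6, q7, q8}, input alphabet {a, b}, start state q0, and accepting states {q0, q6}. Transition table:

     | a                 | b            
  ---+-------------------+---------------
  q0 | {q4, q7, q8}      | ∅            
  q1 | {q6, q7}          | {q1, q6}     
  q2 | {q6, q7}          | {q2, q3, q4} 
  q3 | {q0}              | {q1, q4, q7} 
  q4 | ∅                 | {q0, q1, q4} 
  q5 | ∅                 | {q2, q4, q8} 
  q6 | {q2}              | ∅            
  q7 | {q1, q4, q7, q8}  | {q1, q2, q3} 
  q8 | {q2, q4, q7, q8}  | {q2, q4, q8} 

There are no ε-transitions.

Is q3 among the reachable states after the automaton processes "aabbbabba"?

No

Start in {q0}.
Read 'a': {q0} → {q4, q7, q8}.
Read 'a': {q4, q7, q8} → {q1, q2, q4, q7, q8}.
Read 'b': {q1, q2, q4, q7, q8} → {q0, q1, q2, q3, q4, q6, q8}.
Read 'b': {q0, q1, q2, q3, q4, q6, q8} → {q0, q1, q2, q3, q4, q6, q7, q8}.
Read 'b': {q0, q1, q2, q3, q4, q6, q7, q8} → {q0, q1, q2, q3, q4, q6, q7, q8}.
Read 'a': {q0, q1, q2, q3, q4, q6, q7, q8} → {q0, q1, q2, q4, q6, q7, q8}.
Read 'b': {q0, q1, q2, q4, q6, q7, q8} → {q0, q1, q2, q3, q4, q6, q8}.
Read 'b': {q0, q1, q2, q3, q4, q6, q8} → {q0, q1, q2, q3, q4, q6, q7, q8}.
Read 'a': {q0, q1, q2, q3, q4, q6, q7, q8} → {q0, q1, q2, q4, q6, q7, q8}.
State q3 is not in {q0, q1, q2, q4, q6, q7, q8}.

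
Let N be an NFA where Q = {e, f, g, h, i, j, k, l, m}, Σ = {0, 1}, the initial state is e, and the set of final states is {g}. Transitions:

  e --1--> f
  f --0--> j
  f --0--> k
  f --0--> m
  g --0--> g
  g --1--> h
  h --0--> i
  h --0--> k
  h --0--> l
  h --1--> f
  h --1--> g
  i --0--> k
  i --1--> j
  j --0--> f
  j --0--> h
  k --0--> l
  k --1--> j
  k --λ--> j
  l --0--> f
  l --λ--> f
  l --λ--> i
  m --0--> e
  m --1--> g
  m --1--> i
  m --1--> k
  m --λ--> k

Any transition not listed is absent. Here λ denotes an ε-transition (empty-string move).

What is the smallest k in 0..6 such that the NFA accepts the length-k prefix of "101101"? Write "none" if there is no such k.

3

Start in {e}.
Read '1': {e} → {f}.
Read '0': {f} → {j, k, m}.
Read '1': {j, k, m} → {g, i, j, k}.
None of the earlier sets intersect F, but {g, i, j, k} does.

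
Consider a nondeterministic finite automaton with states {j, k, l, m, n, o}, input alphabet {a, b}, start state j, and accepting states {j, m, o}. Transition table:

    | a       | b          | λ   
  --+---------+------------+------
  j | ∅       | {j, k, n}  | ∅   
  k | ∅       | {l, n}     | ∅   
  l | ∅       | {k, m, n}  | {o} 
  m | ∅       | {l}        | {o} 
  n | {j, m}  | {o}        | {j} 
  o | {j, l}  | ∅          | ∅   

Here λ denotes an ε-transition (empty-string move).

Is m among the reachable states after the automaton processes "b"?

Start in {j}.
Read 'b': {j} → {j, k, n}.
State m is not in {j, k, n}.

No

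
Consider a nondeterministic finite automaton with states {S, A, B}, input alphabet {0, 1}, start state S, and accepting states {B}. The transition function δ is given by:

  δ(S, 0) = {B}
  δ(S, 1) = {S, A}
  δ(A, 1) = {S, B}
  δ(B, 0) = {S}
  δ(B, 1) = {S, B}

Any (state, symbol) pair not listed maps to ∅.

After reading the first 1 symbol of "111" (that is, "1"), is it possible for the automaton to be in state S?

Yes

Start in {S}.
Read '1': S→{S, A}; now {S, A}.
State S is in {S, A}.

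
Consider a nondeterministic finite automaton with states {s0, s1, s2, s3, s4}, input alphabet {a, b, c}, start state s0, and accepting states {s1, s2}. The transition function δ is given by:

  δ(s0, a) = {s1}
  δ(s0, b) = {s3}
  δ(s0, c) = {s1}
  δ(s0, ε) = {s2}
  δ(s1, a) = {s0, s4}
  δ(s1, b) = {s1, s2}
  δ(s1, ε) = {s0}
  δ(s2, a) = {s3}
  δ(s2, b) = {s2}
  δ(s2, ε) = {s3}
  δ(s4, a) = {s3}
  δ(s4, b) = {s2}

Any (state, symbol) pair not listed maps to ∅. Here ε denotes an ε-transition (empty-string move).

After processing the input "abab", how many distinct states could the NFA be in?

4

Start: ε-closure({s0}) = {s0, s2, s3}.
Read 'a': s0→{s1}, s2→{s3}, s3→∅; union {s1, s3}; ε-closure = {s0, s1, s2, s3}.
Read 'b': s0→{s3}, s1→{s1, s2}, s2→{s2}, s3→∅; union {s1, s2, s3}; ε-closure = {s0, s1, s2, s3}.
Read 'a': s0→{s1}, s1→{s0, s4}, s2→{s3}, s3→∅; union {s0, s1, s3, s4}; ε-closure = {s0, s1, s2, s3, s4}.
Read 'b': s0→{s3}, s1→{s1, s2}, s2→{s2}, s3→∅, s4→{s2}; union {s1, s2, s3}; ε-closure = {s0, s1, s2, s3}.
That set has 4 states.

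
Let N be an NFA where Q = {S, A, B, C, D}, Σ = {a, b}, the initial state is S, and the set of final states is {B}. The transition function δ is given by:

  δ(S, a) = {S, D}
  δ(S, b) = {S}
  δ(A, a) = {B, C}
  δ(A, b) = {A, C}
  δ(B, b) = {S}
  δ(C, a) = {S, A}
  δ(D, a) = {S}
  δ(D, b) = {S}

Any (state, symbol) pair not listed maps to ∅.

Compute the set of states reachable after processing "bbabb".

{S}

Start in {S}.
Read 'b': S→{S}; now {S}.
Read 'b': S→{S}; now {S}.
Read 'a': S→{S, D}; now {S, D}.
Read 'b': S→{S}, D→{S}; now {S}.
Read 'b': S→{S}; now {S}.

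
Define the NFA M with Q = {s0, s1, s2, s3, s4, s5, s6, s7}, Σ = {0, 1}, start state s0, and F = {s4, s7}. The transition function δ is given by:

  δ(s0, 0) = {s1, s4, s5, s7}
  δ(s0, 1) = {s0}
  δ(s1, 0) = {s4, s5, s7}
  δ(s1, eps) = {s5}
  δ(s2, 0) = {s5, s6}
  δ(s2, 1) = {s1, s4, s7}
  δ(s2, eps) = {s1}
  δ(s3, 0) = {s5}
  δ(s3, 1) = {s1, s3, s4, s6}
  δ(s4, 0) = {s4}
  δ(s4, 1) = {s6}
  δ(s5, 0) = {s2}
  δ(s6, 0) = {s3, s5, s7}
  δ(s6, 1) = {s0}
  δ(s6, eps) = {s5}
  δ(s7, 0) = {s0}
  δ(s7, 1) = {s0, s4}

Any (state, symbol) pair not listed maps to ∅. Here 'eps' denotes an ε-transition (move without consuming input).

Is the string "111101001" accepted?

Yes

Start in {s0}.
Read '1': s0→{s0}; now {s0}.
Read '1': s0→{s0}; now {s0}.
Read '1': s0→{s0}; now {s0}.
Read '1': s0→{s0}; now {s0}.
Read '0': s0→{s1, s4, s5, s7}; now {s1, s4, s5, s7}.
Read '1': s1→∅, s4→{s6}, s5→∅, s7→{s0, s4}; union {s0, s4, s6}; ε-closure = {s0, s4, s5, s6}.
Read '0': s0→{s1, s4, s5, s7}, s4→{s4}, s5→{s2}, s6→{s3, s5, s7}; now {s1, s2, s3, s4, s5, s7}.
Read '0': s1→{s4, s5, s7}, s2→{s5, s6}, s3→{s5}, s4→{s4}, s5→{s2}, s7→{s0}; union {s0, s2, s4, s5, s6, s7}; ε-closure = {s0, s1, s2, s4, s5, s6, s7}.
Read '1': s0→{s0}, s1→∅, s2→{s1, s4, s7}, s4→{s6}, s5→∅, s6→{s0}, s7→{s0, s4}; union {s0, s1, s4, s6, s7}; ε-closure = {s0, s1, s4, s5, s6, s7}.
The final set {s0, s1, s4, s5, s6, s7} contains the accepting states s4, s7.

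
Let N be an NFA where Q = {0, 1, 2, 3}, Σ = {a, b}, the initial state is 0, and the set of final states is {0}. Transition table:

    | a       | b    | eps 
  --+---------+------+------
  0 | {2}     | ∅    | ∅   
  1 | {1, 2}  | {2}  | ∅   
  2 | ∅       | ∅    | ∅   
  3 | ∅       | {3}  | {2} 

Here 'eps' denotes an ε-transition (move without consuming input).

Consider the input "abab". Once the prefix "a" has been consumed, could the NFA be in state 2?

Yes

Start in {0}.
Read 'a': {0} → {2}.
State 2 is in {2}.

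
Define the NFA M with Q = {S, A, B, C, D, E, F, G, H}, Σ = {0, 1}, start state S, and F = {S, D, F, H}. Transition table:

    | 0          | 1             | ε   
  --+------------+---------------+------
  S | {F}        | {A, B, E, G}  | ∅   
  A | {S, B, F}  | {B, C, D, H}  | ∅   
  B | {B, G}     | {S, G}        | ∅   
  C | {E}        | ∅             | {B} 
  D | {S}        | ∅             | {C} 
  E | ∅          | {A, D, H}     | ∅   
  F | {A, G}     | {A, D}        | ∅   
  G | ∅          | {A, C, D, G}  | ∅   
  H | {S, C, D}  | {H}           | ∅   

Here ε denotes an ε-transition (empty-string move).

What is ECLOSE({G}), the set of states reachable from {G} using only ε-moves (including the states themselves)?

Begin with {G}.
No ε-moves leave this set, so the closure equals the set itself.

{G}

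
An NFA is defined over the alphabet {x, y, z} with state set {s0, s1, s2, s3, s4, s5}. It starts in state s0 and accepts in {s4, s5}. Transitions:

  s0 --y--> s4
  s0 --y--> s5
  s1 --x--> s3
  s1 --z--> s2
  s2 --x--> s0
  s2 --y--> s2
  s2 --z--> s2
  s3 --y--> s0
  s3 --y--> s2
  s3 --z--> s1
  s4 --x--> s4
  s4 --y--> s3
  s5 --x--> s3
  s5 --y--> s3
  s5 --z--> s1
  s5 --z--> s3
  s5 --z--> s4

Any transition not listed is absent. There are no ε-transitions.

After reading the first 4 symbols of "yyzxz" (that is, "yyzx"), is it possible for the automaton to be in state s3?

Yes

Start in {s0}.
Read 'y': s0→{s4, s5}; now {s4, s5}.
Read 'y': s4→{s3}, s5→{s3}; now {s3}.
Read 'z': s3→{s1}; now {s1}.
Read 'x': s1→{s3}; now {s3}.
State s3 is in {s3}.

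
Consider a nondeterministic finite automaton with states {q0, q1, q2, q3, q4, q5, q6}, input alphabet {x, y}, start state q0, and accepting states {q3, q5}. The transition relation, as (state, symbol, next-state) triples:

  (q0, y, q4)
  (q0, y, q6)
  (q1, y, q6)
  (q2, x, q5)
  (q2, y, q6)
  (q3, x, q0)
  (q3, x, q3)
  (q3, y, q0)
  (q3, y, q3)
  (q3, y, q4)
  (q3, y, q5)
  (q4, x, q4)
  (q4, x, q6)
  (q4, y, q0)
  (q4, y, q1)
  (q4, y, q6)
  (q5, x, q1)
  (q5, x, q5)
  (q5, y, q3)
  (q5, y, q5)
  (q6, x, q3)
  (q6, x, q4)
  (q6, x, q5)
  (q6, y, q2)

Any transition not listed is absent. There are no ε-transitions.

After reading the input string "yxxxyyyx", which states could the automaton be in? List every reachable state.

{q0, q1, q3, q4, q5, q6}

Start in {q0}.
Read 'y': {q0} → {q4, q6}.
Read 'x': {q4, q6} → {q3, q4, q5, q6}.
Read 'x': {q3, q4, q5, q6} → {q0, q1, q3, q4, q5, q6}.
Read 'x': {q0, q1, q3, q4, q5, q6} → {q0, q1, q3, q4, q5, q6}.
Read 'y': {q0, q1, q3, q4, q5, q6} → {q0, q1, q2, q3, q4, q5, q6}.
Read 'y': {q0, q1, q2, q3, q4, q5, q6} → {q0, q1, q2, q3, q4, q5, q6}.
Read 'y': {q0, q1, q2, q3, q4, q5, q6} → {q0, q1, q2, q3, q4, q5, q6}.
Read 'x': {q0, q1, q2, q3, q4, q5, q6} → {q0, q1, q3, q4, q5, q6}.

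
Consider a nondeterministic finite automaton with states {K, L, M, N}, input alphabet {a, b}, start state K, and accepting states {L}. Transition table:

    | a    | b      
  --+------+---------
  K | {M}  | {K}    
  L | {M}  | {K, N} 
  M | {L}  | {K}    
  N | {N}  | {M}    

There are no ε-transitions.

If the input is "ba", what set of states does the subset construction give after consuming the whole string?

Start in {K}.
Read 'b': K→{K}; now {K}.
Read 'a': K→{M}; now {M}.

{M}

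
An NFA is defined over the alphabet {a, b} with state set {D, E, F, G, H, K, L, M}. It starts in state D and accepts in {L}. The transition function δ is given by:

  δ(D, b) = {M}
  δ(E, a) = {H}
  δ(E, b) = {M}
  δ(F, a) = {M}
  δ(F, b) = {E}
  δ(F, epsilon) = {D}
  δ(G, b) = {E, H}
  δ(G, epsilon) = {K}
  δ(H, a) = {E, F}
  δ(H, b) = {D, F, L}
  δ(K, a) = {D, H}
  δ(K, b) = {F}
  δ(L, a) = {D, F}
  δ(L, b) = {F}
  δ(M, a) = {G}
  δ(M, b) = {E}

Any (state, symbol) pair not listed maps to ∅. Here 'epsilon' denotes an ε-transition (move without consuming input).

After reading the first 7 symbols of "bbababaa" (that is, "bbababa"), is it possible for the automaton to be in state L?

No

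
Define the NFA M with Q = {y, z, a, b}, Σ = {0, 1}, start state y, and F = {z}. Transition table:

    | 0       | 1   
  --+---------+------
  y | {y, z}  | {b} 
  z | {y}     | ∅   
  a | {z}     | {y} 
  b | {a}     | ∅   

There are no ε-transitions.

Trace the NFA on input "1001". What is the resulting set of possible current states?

∅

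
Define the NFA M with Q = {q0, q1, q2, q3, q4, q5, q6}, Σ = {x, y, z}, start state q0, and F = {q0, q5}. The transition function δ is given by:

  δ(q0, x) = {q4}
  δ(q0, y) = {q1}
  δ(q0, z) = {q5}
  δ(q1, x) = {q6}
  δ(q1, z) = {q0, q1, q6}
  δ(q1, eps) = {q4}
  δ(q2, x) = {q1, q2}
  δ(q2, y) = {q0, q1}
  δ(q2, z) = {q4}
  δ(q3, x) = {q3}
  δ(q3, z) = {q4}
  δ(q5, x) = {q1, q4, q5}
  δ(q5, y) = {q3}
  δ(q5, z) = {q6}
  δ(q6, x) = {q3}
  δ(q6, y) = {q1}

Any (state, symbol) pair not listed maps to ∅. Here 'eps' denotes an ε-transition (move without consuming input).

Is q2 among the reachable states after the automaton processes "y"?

No

Start in {q0}.
Read 'y': {q0} → {q1, q4}.
State q2 is not in {q1, q4}.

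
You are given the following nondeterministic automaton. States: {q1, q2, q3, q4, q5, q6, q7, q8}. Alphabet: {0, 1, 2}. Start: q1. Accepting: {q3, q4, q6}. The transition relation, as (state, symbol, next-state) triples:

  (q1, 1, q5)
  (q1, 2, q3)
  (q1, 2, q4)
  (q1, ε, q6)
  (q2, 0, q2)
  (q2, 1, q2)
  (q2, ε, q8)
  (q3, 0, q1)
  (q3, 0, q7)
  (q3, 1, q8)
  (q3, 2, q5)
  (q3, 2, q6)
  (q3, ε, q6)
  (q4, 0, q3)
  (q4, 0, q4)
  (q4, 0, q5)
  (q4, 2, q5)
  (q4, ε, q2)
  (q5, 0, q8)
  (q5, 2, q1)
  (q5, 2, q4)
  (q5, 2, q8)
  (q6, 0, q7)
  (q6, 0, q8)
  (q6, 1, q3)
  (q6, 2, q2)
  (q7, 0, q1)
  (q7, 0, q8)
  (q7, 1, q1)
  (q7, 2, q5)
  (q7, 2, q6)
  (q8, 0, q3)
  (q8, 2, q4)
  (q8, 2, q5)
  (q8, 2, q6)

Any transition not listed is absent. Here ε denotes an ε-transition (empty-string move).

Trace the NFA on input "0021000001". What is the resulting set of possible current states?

{q1, q2, q3, q5, q6, q8}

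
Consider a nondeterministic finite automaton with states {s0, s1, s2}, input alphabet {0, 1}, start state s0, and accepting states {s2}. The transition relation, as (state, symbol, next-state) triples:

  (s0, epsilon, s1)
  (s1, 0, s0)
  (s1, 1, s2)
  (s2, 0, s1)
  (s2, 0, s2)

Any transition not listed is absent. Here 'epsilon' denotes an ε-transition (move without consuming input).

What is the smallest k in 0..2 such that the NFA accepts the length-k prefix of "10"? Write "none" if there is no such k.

Start: ε-closure({s0}) = {s0, s1}.
Read '1': {s0, s1} → {s2}.
None of the earlier sets intersect F, but {s2} does.

1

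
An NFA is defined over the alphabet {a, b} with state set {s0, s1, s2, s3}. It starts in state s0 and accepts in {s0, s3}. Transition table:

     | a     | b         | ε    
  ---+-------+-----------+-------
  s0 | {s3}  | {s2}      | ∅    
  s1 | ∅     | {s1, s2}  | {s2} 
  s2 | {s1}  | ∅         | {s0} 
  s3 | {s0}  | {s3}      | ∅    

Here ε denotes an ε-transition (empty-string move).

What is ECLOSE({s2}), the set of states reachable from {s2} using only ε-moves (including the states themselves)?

Begin with {s2}.
ε-move s2 → s0; add s0.

{s0, s2}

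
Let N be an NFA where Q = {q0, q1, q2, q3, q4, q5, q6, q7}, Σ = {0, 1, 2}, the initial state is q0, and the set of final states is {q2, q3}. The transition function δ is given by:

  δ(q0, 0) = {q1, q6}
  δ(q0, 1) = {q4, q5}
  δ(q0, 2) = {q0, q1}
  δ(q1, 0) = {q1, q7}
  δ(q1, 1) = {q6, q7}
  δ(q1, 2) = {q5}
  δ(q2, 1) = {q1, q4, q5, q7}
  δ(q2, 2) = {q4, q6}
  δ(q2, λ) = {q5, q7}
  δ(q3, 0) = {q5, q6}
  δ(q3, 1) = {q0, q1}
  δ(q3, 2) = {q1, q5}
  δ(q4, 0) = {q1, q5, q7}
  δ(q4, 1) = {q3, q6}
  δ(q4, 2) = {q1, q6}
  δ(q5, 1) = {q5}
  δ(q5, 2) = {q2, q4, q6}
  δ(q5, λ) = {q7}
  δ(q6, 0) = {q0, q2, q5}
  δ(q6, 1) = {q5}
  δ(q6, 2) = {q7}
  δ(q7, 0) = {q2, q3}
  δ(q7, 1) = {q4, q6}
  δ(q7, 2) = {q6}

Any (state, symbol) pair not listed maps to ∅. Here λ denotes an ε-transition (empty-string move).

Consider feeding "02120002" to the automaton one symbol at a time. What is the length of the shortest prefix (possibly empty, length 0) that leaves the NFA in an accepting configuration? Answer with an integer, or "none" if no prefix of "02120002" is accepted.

4

Start in {q0}.
Read '0': {q0} → {q1, q6}.
Read '2': {q1, q6} → {q5, q7}.
Read '1': {q5, q7} → {q4, q5, q6, q7}.
Read '2': {q4, q5, q6, q7} → {q1, q2, q4, q5, q6, q7}.
None of the earlier sets intersect F, but {q1, q2, q4, q5, q6, q7} does.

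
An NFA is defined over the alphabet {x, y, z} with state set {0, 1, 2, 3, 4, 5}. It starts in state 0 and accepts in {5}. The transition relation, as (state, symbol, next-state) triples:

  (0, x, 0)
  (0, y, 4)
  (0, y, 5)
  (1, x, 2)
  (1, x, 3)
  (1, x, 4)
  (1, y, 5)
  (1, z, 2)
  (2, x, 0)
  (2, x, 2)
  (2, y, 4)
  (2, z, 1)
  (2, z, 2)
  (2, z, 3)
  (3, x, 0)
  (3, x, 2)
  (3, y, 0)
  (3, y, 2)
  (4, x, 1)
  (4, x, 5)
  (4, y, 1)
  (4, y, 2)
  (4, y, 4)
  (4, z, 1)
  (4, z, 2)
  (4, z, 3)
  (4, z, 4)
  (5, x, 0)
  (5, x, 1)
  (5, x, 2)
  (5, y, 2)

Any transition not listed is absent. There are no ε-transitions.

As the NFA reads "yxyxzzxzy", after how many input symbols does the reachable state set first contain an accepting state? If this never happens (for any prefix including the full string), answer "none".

1

Start in {0}.
Read 'y': {0} → {4, 5}.
None of the earlier sets intersect F, but {4, 5} does.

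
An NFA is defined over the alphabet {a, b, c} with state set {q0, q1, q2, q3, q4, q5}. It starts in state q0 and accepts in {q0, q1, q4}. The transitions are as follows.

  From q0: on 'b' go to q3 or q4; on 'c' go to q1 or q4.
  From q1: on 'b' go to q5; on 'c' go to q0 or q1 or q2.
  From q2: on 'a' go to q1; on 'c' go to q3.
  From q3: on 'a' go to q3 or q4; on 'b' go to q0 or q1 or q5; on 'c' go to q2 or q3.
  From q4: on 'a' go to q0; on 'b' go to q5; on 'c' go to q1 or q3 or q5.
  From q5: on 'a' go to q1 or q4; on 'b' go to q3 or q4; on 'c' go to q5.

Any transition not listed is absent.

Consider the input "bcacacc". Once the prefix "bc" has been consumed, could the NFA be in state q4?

Start in {q0}.
Read 'b': {q0} → {q3, q4}.
Read 'c': {q3, q4} → {q1, q2, q3, q5}.
State q4 is not in {q1, q2, q3, q5}.

No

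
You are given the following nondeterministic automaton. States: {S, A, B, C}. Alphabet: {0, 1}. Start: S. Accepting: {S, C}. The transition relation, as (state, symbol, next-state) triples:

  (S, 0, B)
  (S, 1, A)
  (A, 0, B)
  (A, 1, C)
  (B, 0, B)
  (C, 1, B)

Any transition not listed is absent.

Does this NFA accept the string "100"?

Start in {S}.
Read '1': {S} → {A}.
Read '0': {A} → {B}.
Read '0': {B} → {B}.
The final set {B} contains no accepting state.

No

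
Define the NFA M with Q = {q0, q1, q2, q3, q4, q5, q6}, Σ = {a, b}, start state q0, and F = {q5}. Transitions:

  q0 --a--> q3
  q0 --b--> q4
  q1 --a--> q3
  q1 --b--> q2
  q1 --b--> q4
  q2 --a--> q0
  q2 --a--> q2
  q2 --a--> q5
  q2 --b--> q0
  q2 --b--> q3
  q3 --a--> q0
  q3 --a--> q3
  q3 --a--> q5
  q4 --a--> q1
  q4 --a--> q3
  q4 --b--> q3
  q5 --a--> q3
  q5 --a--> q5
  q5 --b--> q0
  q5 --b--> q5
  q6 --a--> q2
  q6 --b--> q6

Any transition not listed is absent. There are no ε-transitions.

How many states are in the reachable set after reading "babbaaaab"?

3

Start in {q0}.
Read 'b': q0→{q4}; now {q4}.
Read 'a': q4→{q1, q3}; now {q1, q3}.
Read 'b': q1→{q2, q4}, q3→∅; now {q2, q4}.
Read 'b': q2→{q0, q3}, q4→{q3}; now {q0, q3}.
Read 'a': q0→{q3}, q3→{q0, q3, q5}; now {q0, q3, q5}.
Read 'a': q0→{q3}, q3→{q0, q3, q5}, q5→{q3, q5}; now {q0, q3, q5}.
Read 'a': q0→{q3}, q3→{q0, q3, q5}, q5→{q3, q5}; now {q0, q3, q5}.
Read 'a': q0→{q3}, q3→{q0, q3, q5}, q5→{q3, q5}; now {q0, q3, q5}.
Read 'b': q0→{q4}, q3→∅, q5→{q0, q5}; now {q0, q4, q5}.
That set has 3 states.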